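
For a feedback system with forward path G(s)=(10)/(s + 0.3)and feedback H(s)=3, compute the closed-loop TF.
Closed-loop T = G/(1+GH).
Numerator: G_num * H_den = 10.
Denominator: G_den * H_den + G_num * H_num = (s + 0.3) + (30) = s + 30.3.
T(s) = (10)/(s + 30.3)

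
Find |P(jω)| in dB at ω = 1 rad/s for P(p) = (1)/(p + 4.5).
Substitute p = j*1: P(j1) = 0.211765 - 0.0470588j.
|P(j1)| = sqrt(Re² + Im²) = 0.2169.
20*log₁₀(0.2169) = -13.27 dB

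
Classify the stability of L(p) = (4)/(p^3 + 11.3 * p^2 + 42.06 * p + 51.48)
Denominator: p^3 + 11.3*p^2 + 42.06*p + 51.48 = (p + 4.4)(p + 3.9)(p + 3). Poles: -3, -3.9, -4.4. Stable (all poles in LHP)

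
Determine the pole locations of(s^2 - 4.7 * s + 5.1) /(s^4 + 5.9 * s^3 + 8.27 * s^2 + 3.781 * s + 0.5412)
Set denominator = 0: s^4 + 5.9*s^3 + 8.27*s^2 + 3.781*s + 0.5412 = (s + 0.4)(s + 1.1)(s + 4.1)(s + 0.3) = 0 → Poles: -0.3, -0.4, -1.1, -4.1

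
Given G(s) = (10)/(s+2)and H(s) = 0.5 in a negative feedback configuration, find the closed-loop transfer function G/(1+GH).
Closed-loop T = G/(1+GH).
Numerator: G_num * H_den = 10.
Denominator: G_den * H_den + G_num * H_num = (s + 2) + (5) = s + 7.
T(s) = (10)/(s + 7)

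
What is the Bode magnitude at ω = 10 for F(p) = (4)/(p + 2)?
Substitute p = j*10: F(j10) = 0.0769231 - 0.384615j.
|F(j10)| = sqrt(Re² + Im²) = 0.3922.
20*log₁₀(0.3922) = -8.13 dB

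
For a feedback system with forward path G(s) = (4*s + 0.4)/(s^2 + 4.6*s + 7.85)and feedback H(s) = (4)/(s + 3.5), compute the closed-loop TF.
Closed-loop T = G/(1+GH).
Numerator: G_num * H_den = 4*s^2 + 14.4*s + 1.4.
Denominator: G_den * H_den + G_num * H_num = (s^3 + 8.1*s^2 + 23.95*s + 27.475) + (16*s + 1.6) = s^3 + 8.1*s^2 + 39.95*s + 29.075.
T(s) = (4*s^2 + 14.4*s + 1.4)/(s^3 + 8.1*s^2 + 39.95*s + 29.075)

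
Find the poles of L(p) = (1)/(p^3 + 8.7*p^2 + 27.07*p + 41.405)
Set denominator = 0: p^3 + 8.7*p^2 + 27.07*p + 41.405 = (p + 4.9)(p^2 + 3.8*p + 8.45) = 0 → Poles: -1.9 + 2.2j, -1.9 - 2.2j, -4.9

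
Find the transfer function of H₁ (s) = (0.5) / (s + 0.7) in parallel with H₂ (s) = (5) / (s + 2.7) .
Parallel: H = H₁ + H₂ = (n₁·d₂ + n₂·d₁)/(d₁·d₂).
n₁·d₂ = 0.5*s + 1.35. n₂·d₁ = 5*s + 3.5. Sum = 5.5*s + 4.85. d₁·d₂ = s^2 + 3.4*s + 1.89.
H(s) = (5.5*s + 4.85)/(s^2 + 3.4*s + 1.89)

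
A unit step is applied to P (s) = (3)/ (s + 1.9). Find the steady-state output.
FVT: lim_{t→∞} y(t) = lim_{s→0} s*Y(s) where Y(s) = P(s)/s.
= lim_{s→0} P(s) = P(0) = num(0)/den(0) = 3/1.9 = 1.579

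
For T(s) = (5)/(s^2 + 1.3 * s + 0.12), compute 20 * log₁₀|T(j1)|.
Substitute s = j*1: T(j1) = -1.78542 - 2.63756j.
|T(j1)| = sqrt(Re² + Im²) = 3.185.
20*log₁₀(3.185) = 10.06 dB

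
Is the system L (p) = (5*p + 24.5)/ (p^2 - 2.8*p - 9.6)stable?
Denominator: p^2 - 2.8*p - 9.6 = (p - 4.8)(p + 2). Poles: -2, 4.8. All Re(p)<0: No (unstable)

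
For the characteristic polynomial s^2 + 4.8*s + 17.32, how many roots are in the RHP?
Poles: -2.4 + 3.4j, -2.4 - 3.4j. RHP poles (Re>0): 0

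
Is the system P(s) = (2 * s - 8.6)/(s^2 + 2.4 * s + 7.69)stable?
Denominator: s^2 + 2.4*s + 7.69. Poles: -1.2 + 2.5j, -1.2 - 2.5j. All Re(p)<0: Yes (stable)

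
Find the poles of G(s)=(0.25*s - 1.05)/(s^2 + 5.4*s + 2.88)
Set denominator = 0: s^2 + 5.4*s + 2.88 = (s + 0.6)(s + 4.8) = 0 → Poles: -0.6, -4.8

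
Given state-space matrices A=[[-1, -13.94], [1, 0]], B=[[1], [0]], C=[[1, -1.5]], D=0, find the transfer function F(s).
F(s) = C(sI - A)⁻¹B + D.
Characteristic polynomial det(sI - A) = s^2 + s + 13.94.
Numerator from C·adj(sI-A)·B + D·det(sI-A) = s - 1.5.
F(s) = (s - 1.5)/(s^2 + s + 13.94)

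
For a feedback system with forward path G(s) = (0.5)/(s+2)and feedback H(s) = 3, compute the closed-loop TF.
Closed-loop T = G/(1+GH).
Numerator: G_num * H_den = 0.5.
Denominator: G_den * H_den + G_num * H_num = (s + 2) + (1.5) = s + 3.5.
T(s) = (0.5)/(s + 3.5)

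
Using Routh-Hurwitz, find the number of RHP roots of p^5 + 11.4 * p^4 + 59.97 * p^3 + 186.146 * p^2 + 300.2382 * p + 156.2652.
Routh array:
p^5: [1, 59.97, 300.2382]; p^4: [11.4, 186.146, 156.2652]; p^3: [43.6414, 286.531]; p^2: [111.298, 156.2652]; p^1: [225.257]; p^0: [156.2652]
First column: [1, 11.4, 43.6414, 111.298, 225.257, 156.2652]. Sign changes = RHP roots = 0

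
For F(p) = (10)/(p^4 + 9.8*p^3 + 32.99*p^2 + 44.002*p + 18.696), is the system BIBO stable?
Denominator: p^4 + 9.8*p^3 + 32.99*p^2 + 44.002*p + 18.696 = (p + 3)(p + 1.9)(p + 0.8)(p + 4.1). Poles: -0.8, -1.9, -3, -4.1. All Re(p)<0: Yes (stable)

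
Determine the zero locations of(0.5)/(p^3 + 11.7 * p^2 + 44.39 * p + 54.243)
Numerator is a nonzero constant (0.5) → Zeros: none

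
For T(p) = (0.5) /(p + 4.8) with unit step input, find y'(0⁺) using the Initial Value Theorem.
IVT: y'(0⁺) = lim_{p→∞} p²·Y(p) = lim_{p→∞} p·T(p).
deg(num) = 0, deg(den) = 1, relative degree = 1, so p·T(p) → (leading num)/(leading den) = 0.5/1 = 0.5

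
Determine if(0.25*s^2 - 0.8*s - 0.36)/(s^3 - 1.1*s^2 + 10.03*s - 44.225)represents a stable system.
Denominator: s^3 - 1.1*s^2 + 10.03*s - 44.225 = (s - 2.9)(s^2 + 1.8*s + 15.25). Poles: -0.9 + 3.8j, -0.9 - 3.8j, 2.9. All Re(p)<0: No (unstable)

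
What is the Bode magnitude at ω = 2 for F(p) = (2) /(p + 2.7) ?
Substitute p = j*2: F(j2) = 0.478299 - 0.354296j.
|F(j2)| = sqrt(Re² + Im²) = 0.5952.
20*log₁₀(0.5952) = -4.51 dB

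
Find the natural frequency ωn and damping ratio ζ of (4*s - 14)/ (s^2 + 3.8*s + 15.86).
Underdamped: complex pole -1.9 + 3.5j. ωn = |pole| = 3.982, ζ = -Re(pole)/ωn = 0.4771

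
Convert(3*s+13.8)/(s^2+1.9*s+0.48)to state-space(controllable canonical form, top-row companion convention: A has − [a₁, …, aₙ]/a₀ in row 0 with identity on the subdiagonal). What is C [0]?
Reachable canonical form: C = numerator coefficients (right-aligned, zero-padded to length n).
num = 3*s + 13.8, C = [[3, 13.8]].
C[0] = 3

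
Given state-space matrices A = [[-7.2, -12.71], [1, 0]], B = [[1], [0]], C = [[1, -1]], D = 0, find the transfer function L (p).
L(p) = C(pI - A)⁻¹B + D.
Characteristic polynomial det(pI - A) = p^2 + 7.2*p + 12.71.
Numerator from C·adj(pI-A)·B + D·det(pI-A) = p - 1.
L(p) = (p - 1)/(p^2 + 7.2*p + 12.71)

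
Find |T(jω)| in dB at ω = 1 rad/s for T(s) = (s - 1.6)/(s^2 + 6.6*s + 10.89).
Substitute s = j*1: T(j1) = -0.0652463 + 0.144654j.
|T(j1)| = sqrt(Re² + Im²) = 0.1587.
20*log₁₀(0.1587) = -15.99 dB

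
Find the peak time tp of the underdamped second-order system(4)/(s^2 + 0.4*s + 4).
Standard form: ωn²/(s²+2ζωn·s+ωn²) → ωn = 2, ζ = 0.1.
ωd = ωn·√(1-ζ²) = 2·√(1-0.1²) = 1.99.
tp = π/ωd = π/1.99 = 1.579 s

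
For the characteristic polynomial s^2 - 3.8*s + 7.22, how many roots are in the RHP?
Poles: 1.9 + 1.9j, 1.9 - 1.9j. RHP poles (Re>0): 2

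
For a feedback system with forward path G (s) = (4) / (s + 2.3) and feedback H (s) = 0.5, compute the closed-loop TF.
Closed-loop T = G/(1+GH).
Numerator: G_num * H_den = 4.
Denominator: G_den * H_den + G_num * H_num = (s + 2.3) + (2) = s + 4.3.
T(s) = (4)/(s + 4.3)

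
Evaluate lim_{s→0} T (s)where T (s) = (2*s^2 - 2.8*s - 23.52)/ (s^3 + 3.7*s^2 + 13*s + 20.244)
DC gain = T(0) = num(0)/den(0) = -23.52/20.244 = -1.162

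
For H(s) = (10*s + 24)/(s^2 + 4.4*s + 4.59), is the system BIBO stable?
Denominator: s^2 + 4.4*s + 4.59 = (s + 1.7)(s + 2.7). Poles: -1.7, -2.7. All Re(p)<0: Yes (stable)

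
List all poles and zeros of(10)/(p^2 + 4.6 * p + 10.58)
Set denominator = 0: p^2 + 4.6*p + 10.58 = 0 → Poles: -2.3 + 2.3j, -2.3 - 2.3j
Numerator is a nonzero constant (10) → Zeros: none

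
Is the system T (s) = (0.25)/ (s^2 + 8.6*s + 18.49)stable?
Denominator: s^2 + 8.6*s + 18.49 = (s + 4.3)(s + 4.3). Poles: -4.3, -4.3. All Re(p)<0: Yes (stable)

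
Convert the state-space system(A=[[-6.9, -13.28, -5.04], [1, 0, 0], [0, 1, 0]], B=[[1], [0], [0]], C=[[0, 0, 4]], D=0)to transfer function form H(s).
H(s) = C(sI - A)⁻¹B + D.
Characteristic polynomial det(sI - A) = s^3 + 6.9*s^2 + 13.28*s + 5.04.
Numerator from C·adj(sI-A)·B + D·det(sI-A) = 4.
H(s) = (4)/(s^3 + 6.9*s^2 + 13.28*s + 5.04)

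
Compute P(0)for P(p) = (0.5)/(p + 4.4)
DC gain = P(0) = num(0)/den(0) = 0.5/4.4 = 0.1136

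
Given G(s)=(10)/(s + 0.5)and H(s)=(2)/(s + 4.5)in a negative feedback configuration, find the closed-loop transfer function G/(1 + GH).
Closed-loop T = G/(1+GH).
Numerator: G_num * H_den = 10*s + 45.
Denominator: G_den * H_den + G_num * H_num = (s^2 + 5*s + 2.25) + (20) = s^2 + 5*s + 22.25.
T(s) = (10*s + 45)/(s^2 + 5*s + 22.25)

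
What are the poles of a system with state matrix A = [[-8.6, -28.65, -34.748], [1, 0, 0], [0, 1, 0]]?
Eigenvalues solve det(λI - A) = 0.
Characteristic polynomial: λ^3 + 8.6*λ^2 + 28.65*λ + 34.748 = 0.
Factor: (λ + 2.8)(λ^2 + 5.8*λ + 12.41) = 0.
Roots: -2.8, -2.9 + 2j, -2.9 - 2j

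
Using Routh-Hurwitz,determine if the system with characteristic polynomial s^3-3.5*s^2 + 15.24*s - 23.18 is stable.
Routh array:
s^3: [1, 15.24]; s^2: [-3.5, -23.18]; s^1: [8.61714]; s^0: [-23.18]
First column: [1, -3.5, 8.61714, -23.18]. Sign changes = 3.
No, unstable (3 RHP root(s))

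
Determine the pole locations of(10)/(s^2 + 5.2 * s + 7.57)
Set denominator = 0: s^2 + 5.2*s + 7.57 = 0 → Poles: -2.6 + 0.9j, -2.6 - 0.9j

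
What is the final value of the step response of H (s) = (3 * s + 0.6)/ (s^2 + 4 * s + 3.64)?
FVT: lim_{t→∞} y(t) = lim_{s→0} s*Y(s) where Y(s) = H(s)/s.
= lim_{s→0} H(s) = H(0) = num(0)/den(0) = 0.6/3.64 = 0.1648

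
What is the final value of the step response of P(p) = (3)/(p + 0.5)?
FVT: lim_{t→∞} y(t) = lim_{p→0} p*Y(p) where Y(p) = P(p)/p.
= lim_{p→0} P(p) = P(0) = num(0)/den(0) = 3/0.5 = 6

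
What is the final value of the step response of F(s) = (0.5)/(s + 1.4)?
FVT: lim_{t→∞} y(t) = lim_{s→0} s*Y(s) where Y(s) = F(s)/s.
= lim_{s→0} F(s) = F(0) = num(0)/den(0) = 0.5/1.4 = 0.3571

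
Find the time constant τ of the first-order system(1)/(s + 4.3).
First-order system: τ = -1/pole. Pole = -4.3. τ = -1/(-4.3) = 0.2326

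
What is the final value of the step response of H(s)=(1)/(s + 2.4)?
FVT: lim_{t→∞} y(t) = lim_{s→0} s*Y(s) where Y(s) = H(s)/s.
= lim_{s→0} H(s) = H(0) = num(0)/den(0) = 1/2.4 = 0.4167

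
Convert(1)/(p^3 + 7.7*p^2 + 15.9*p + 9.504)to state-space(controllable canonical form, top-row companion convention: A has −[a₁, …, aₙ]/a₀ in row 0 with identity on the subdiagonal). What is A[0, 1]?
Reachable canonical form for den = p^3 + 7.7*p^2 + 15.9*p + 9.504: top row of A = -[a₁,a₂,...,aₙ]/a₀, ones on the subdiagonal, zeros elsewhere.
A = [[-7.7, -15.9, -9.504], [1, 0, 0], [0, 1, 0]].
A[0,1] = -15.9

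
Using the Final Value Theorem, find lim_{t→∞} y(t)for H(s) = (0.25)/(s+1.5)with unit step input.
FVT: lim_{t→∞} y(t) = lim_{s→0} s*Y(s) where Y(s) = H(s)/s.
= lim_{s→0} H(s) = H(0) = num(0)/den(0) = 0.25/1.5 = 0.1667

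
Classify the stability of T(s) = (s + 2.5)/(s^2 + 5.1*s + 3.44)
Denominator: s^2 + 5.1*s + 3.44 = (s + 0.8)(s + 4.3). Poles: -0.8, -4.3. Stable (all poles in LHP)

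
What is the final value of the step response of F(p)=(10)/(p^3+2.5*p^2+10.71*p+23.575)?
FVT: lim_{t→∞} y(t) = lim_{p→0} p*Y(p) where Y(p) = F(p)/p.
= lim_{p→0} F(p) = F(0) = num(0)/den(0) = 10/23.575 = 0.4242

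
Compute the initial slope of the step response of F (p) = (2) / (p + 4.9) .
IVT: y'(0⁺) = lim_{p→∞} p²·Y(p) = lim_{p→∞} p·F(p).
deg(num) = 0, deg(den) = 1, relative degree = 1, so p·F(p) → (leading num)/(leading den) = 2/1 = 2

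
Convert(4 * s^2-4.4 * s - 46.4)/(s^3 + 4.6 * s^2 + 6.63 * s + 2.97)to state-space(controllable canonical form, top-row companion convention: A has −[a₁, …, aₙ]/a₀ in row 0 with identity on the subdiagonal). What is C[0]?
Reachable canonical form: C = numerator coefficients (right-aligned, zero-padded to length n).
num = 4*s^2 - 4.4*s - 46.4, C = [[4, -4.4, -46.4]].
C[0] = 4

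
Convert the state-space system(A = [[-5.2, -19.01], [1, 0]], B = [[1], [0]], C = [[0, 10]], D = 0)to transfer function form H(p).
H(p) = C(pI - A)⁻¹B + D.
Characteristic polynomial det(pI - A) = p^2 + 5.2*p + 19.01.
Numerator from C·adj(pI-A)·B + D·det(pI-A) = 10.
H(p) = (10)/(p^2 + 5.2*p + 19.01)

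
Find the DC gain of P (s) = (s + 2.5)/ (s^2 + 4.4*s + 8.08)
DC gain = P(0) = num(0)/den(0) = 2.5/8.08 = 0.3094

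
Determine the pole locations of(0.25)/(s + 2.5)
Set denominator = 0: s + 2.5 = 0 → Poles: -2.5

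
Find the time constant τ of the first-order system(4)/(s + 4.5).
First-order system: τ = -1/pole. Pole = -4.5. τ = -1/(-4.5) = 0.2222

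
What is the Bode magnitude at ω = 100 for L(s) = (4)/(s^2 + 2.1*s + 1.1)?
Substitute s = j*100: L(j100) = -0.000399868 - 8.39814e-06j.
|L(j100)| = sqrt(Re² + Im²) = 0.0004.
20*log₁₀(0.0004) = -67.96 dB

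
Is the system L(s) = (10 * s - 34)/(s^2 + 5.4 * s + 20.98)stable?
Denominator: s^2 + 5.4*s + 20.98. Poles: -2.7 + 3.7j, -2.7 - 3.7j. All Re(p)<0: Yes (stable)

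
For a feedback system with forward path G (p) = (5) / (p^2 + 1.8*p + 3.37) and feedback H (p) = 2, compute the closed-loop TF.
Closed-loop T = G/(1+GH).
Numerator: G_num * H_den = 5.
Denominator: G_den * H_den + G_num * H_num = (p^2 + 1.8*p + 3.37) + (10) = p^2 + 1.8*p + 13.37.
T(p) = (5)/(p^2 + 1.8*p + 13.37)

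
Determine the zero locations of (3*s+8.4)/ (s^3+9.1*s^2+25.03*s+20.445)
Set numerator = 0: 3*s + 8.4 = 0 → Zeros: -2.8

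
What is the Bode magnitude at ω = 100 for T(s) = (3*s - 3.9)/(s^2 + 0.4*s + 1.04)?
Substitute s = j*100: T(j100) = 0.000510057 - 0.0300011j.
|T(j100)| = sqrt(Re² + Im²) = 0.03001.
20*log₁₀(0.03001) = -30.46 dB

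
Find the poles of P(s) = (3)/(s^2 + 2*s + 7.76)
Set denominator = 0: s^2 + 2*s + 7.76 = 0 → Poles: -1 + 2.6j, -1 - 2.6j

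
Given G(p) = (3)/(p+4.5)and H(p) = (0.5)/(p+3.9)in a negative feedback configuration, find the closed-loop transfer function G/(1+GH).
Closed-loop T = G/(1+GH).
Numerator: G_num * H_den = 3*p + 11.7.
Denominator: G_den * H_den + G_num * H_num = (p^2 + 8.4*p + 17.55) + (1.5) = p^2 + 8.4*p + 19.05.
T(p) = (3*p + 11.7)/(p^2 + 8.4*p + 19.05)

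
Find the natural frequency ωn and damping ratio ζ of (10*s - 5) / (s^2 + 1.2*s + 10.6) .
Underdamped: complex pole -0.6 + 3.2j. ωn = |pole| = 3.256, ζ = -Re(pole)/ωn = 0.1843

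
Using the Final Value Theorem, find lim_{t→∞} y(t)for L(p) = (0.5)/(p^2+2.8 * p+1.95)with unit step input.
FVT: lim_{t→∞} y(t) = lim_{p→0} p*Y(p) where Y(p) = L(p)/p.
= lim_{p→0} L(p) = L(0) = num(0)/den(0) = 0.5/1.95 = 0.2564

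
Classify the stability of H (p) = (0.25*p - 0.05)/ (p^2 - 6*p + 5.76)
Denominator: p^2 - 6*p + 5.76 = (p - 1.2)(p - 4.8). Poles: 1.2, 4.8. Unstable (2 pole(s) in RHP)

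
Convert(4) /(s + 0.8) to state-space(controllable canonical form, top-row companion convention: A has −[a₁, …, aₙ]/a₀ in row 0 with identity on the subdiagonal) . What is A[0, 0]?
Reachable canonical form for den = s + 0.8: top row of A = -[a₁,a₂,...,aₙ]/a₀, ones on the subdiagonal, zeros elsewhere.
A = [[-0.8]].
A[0,0] = -0.8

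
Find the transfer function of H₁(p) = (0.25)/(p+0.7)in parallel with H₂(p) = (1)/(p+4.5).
Parallel: H = H₁ + H₂ = (n₁·d₂ + n₂·d₁)/(d₁·d₂).
n₁·d₂ = 0.25*p + 1.125. n₂·d₁ = p + 0.7. Sum = 1.25*p + 1.825. d₁·d₂ = p^2 + 5.2*p + 3.15.
H(p) = (1.25*p + 1.825)/(p^2 + 5.2*p + 3.15)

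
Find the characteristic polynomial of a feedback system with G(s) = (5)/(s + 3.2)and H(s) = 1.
Characteristic poly = G_den * H_den + G_num * H_num = (s + 3.2) + (5) = s + 8.2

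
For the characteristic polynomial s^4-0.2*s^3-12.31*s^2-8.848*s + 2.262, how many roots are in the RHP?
s^4 - 0.2*s^3 - 12.31*s^2 - 8.848*s + 2.262 = (s - 0.2)(s + 2.9)(s + 1)(s - 3.9). Poles: -1, -2.9, 0.2, 3.9. RHP poles (Re>0): 2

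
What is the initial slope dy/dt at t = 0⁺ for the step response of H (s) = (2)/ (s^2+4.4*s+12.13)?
IVT: y'(0⁺) = lim_{s→∞} s²·Y(s) = lim_{s→∞} s·H(s).
deg(num) = 0, deg(den) = 2, relative degree = 2 ≥ 2, so s·H(s) → 0. Initial slope = 0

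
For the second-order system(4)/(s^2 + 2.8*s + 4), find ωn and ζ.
Standard form: ωn²/(s²+2ζωn·s+ωn²).
const=4=ωn² → ωn=2, s coeff=2.8=2ζωn → ζ=0.7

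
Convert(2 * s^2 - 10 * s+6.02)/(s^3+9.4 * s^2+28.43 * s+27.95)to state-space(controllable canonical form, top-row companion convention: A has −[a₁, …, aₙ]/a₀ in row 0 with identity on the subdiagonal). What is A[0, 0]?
Reachable canonical form for den = s^3 + 9.4*s^2 + 28.43*s + 27.95: top row of A = -[a₁,a₂,...,aₙ]/a₀, ones on the subdiagonal, zeros elsewhere.
A = [[-9.4, -28.43, -27.95], [1, 0, 0], [0, 1, 0]].
A[0,0] = -9.4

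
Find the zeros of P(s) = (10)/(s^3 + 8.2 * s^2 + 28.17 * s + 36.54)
Numerator is a nonzero constant (10) → Zeros: none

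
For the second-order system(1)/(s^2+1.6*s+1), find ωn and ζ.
Standard form: ωn²/(s²+2ζωn·s+ωn²).
const=1=ωn² → ωn=1, s coeff=1.6=2ζωn → ζ=0.8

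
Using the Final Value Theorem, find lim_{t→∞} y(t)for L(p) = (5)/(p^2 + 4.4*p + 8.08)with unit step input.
FVT: lim_{t→∞} y(t) = lim_{p→0} p*Y(p) where Y(p) = L(p)/p.
= lim_{p→0} L(p) = L(0) = num(0)/den(0) = 5/8.08 = 0.6188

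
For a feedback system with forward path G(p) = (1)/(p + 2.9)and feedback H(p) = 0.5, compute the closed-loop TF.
Closed-loop T = G/(1+GH).
Numerator: G_num * H_den = 1.
Denominator: G_den * H_den + G_num * H_num = (p + 2.9) + (0.5) = p + 3.4.
T(p) = (1)/(p + 3.4)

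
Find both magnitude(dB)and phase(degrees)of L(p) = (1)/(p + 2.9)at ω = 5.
Substitute p = j*5: L(j5) = 0.0868004 - 0.149656j.
|L| = 20*log₁₀(sqrt(Re²+Im²)) = -15.24 dB.
∠L = atan2(Im, Re) = -59.89°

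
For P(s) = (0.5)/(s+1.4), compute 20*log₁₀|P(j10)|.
Substitute s = j*10: P(j10) = 0.00686544 - 0.0490388j.
|P(j10)| = sqrt(Re² + Im²) = 0.04952.
20*log₁₀(0.04952) = -26.10 dB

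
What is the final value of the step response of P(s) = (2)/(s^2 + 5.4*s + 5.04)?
FVT: lim_{t→∞} y(t) = lim_{s→0} s*Y(s) where Y(s) = P(s)/s.
= lim_{s→0} P(s) = P(0) = num(0)/den(0) = 2/5.04 = 0.3968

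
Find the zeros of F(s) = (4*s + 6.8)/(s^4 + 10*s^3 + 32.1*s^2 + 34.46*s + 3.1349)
Set numerator = 0: 4*s + 6.8 = 0 → Zeros: -1.7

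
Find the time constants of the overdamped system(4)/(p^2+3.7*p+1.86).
Overdamped: real poles at -0.6, -3.1. τ = -1/pole → τ₁ = 1.667, τ₂ = 0.3226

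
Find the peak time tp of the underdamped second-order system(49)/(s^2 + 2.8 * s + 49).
Standard form: ωn²/(s²+2ζωn·s+ωn²) → ωn = 7, ζ = 0.2.
ωd = ωn·√(1-ζ²) = 7·√(1-0.2²) = 6.859.
tp = π/ωd = π/6.859 = 0.4581 s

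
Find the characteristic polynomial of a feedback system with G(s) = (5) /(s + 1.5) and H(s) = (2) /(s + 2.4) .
Characteristic poly = G_den * H_den + G_num * H_num = (s^2 + 3.9*s + 3.6) + (10) = s^2 + 3.9*s + 13.6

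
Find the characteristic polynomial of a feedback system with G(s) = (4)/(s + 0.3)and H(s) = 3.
Characteristic poly = G_den * H_den + G_num * H_num = (s + 0.3) + (12) = s + 12.3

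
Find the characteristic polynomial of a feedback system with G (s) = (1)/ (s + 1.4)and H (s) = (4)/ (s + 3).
Characteristic poly = G_den * H_den + G_num * H_num = (s^2 + 4.4*s + 4.2) + (4) = s^2 + 4.4*s + 8.2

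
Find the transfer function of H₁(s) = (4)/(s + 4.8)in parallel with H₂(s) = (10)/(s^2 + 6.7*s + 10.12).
Parallel: H = H₁ + H₂ = (n₁·d₂ + n₂·d₁)/(d₁·d₂).
n₁·d₂ = 4*s^2 + 26.8*s + 40.48. n₂·d₁ = 10*s + 48. Sum = 4*s^2 + 36.8*s + 88.48. d₁·d₂ = s^3 + 11.5*s^2 + 42.28*s + 48.576.
H(s) = (4*s^2 + 36.8*s + 88.48)/(s^3 + 11.5*s^2 + 42.28*s + 48.576)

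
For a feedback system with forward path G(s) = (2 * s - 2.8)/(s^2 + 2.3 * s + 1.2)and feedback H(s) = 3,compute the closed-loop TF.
Closed-loop T = G/(1+GH).
Numerator: G_num * H_den = 2*s - 2.8.
Denominator: G_den * H_den + G_num * H_num = (s^2 + 2.3*s + 1.2) + (6*s - 8.4) = s^2 + 8.3*s - 7.2.
T(s) = (2*s - 2.8)/(s^2 + 8.3*s - 7.2)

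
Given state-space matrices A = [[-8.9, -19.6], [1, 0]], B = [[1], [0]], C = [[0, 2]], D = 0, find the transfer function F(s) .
F(s) = C(sI - A)⁻¹B + D.
Characteristic polynomial det(sI - A) = s^2 + 8.9*s + 19.6.
Numerator from C·adj(sI-A)·B + D·det(sI-A) = 2.
F(s) = (2)/(s^2 + 8.9*s + 19.6)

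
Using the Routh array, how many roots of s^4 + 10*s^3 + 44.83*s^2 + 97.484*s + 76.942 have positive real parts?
Routh array:
s^4: [1, 44.83, 76.942]; s^3: [10, 97.484]; s^2: [35.0816, 76.942]; s^1: [75.5517]; s^0: [76.942]
First column: [1, 10, 35.0816, 75.5517, 76.942]. Sign changes = RHP roots = 0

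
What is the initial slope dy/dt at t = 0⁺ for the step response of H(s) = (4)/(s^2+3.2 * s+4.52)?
IVT: y'(0⁺) = lim_{s→∞} s²·Y(s) = lim_{s→∞} s·H(s).
deg(num) = 0, deg(den) = 2, relative degree = 2 ≥ 2, so s·H(s) → 0. Initial slope = 0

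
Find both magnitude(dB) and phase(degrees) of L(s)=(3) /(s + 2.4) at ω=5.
Substitute s = j*5: L(j5) = 0.23407 - 0.487646j.
|L| = 20*log₁₀(sqrt(Re²+Im²)) = -5.34 dB.
∠L = atan2(Im, Re) = -64.36°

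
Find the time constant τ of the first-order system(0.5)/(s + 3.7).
First-order system: τ = -1/pole. Pole = -3.7. τ = -1/(-3.7) = 0.2703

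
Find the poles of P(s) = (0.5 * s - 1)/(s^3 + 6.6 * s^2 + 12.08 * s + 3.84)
Set denominator = 0: s^3 + 6.6*s^2 + 12.08*s + 3.84 = (s + 0.4)(s + 3.2)(s + 3) = 0 → Poles: -0.4, -3, -3.2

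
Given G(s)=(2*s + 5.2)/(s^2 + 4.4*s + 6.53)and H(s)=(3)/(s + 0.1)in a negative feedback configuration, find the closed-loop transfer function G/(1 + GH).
Closed-loop T = G/(1+GH).
Numerator: G_num * H_den = 2*s^2 + 5.4*s + 0.52.
Denominator: G_den * H_den + G_num * H_num = (s^3 + 4.5*s^2 + 6.97*s + 0.653) + (6*s + 15.6) = s^3 + 4.5*s^2 + 12.97*s + 16.253.
T(s) = (2*s^2 + 5.4*s + 0.52)/(s^3 + 4.5*s^2 + 12.97*s + 16.253)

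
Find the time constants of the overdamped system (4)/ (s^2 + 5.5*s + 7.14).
Overdamped: real poles at -3.4, -2.1. τ = -1/pole → τ₁ = 0.2941, τ₂ = 0.4762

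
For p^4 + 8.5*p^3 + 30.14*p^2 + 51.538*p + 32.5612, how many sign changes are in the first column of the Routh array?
Routh array:
p^4: [1, 30.14, 32.5612]; p^3: [8.5, 51.538]; p^2: [24.0767, 32.5612]; p^1: [40.0426]; p^0: [32.5612]
First column: [1, 8.5, 24.0767, 40.0426, 32.5612]. Sign changes = 0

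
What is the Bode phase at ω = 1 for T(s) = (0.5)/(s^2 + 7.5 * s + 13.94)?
Substitute s = j*1: T(j1) = 0.0289235 - 0.016764j.
∠T(j1) = atan2(Im, Re) = atan2(-0.016764, 0.0289235) = -30.10°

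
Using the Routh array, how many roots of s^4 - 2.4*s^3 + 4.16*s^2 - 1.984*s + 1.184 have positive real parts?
Routh array:
s^4: [1, 4.16, 1.184]; s^3: [-2.4, -1.984]; s^2: [3.33333, 1.184]; s^1: [-1.13152]; s^0: [1.184]
First column: [1, -2.4, 3.33333, -1.13152, 1.184]. Sign changes = RHP roots = 4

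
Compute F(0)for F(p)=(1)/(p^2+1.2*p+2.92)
DC gain = F(0) = num(0)/den(0) = 1/2.92 = 0.3425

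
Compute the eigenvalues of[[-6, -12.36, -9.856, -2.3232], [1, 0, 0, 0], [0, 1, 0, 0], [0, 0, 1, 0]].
Eigenvalues solve det(λI - A) = 0.
Characteristic polynomial: λ^4 + 6*λ^3 + 12.36*λ^2 + 9.856*λ + 2.3232 = 0.
Factor: (λ + 1.2)(λ + 2.2)(λ + 0.4)(λ + 2.2) = 0.
Roots: -0.4, -1.2, -2.2, -2.2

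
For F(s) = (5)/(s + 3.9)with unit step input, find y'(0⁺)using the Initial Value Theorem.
IVT: y'(0⁺) = lim_{s→∞} s²·Y(s) = lim_{s→∞} s·F(s).
deg(num) = 0, deg(den) = 1, relative degree = 1, so s·F(s) → (leading num)/(leading den) = 5/1 = 5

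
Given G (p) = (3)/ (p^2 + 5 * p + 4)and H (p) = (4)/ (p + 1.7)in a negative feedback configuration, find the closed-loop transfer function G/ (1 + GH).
Closed-loop T = G/(1+GH).
Numerator: G_num * H_den = 3*p + 5.1.
Denominator: G_den * H_den + G_num * H_num = (p^3 + 6.7*p^2 + 12.5*p + 6.8) + (12) = p^3 + 6.7*p^2 + 12.5*p + 18.8.
T(p) = (3*p + 5.1)/(p^3 + 6.7*p^2 + 12.5*p + 18.8)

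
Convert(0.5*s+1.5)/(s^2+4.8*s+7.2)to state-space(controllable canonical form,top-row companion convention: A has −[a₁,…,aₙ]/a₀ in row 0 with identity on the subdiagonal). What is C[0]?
Reachable canonical form: C = numerator coefficients (right-aligned, zero-padded to length n).
num = 0.5*s + 1.5, C = [[0.5, 1.5]].
C[0] = 0.5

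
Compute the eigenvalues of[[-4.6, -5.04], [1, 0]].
Eigenvalues solve det(λI - A) = 0.
Characteristic polynomial: λ^2 + 4.6*λ + 5.04 = 0.
Factor: (λ + 2.8)(λ + 1.8) = 0.
Roots: -1.8, -2.8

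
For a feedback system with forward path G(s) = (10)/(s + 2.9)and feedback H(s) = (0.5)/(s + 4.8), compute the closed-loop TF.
Closed-loop T = G/(1+GH).
Numerator: G_num * H_den = 10*s + 48.
Denominator: G_den * H_den + G_num * H_num = (s^2 + 7.7*s + 13.92) + (5) = s^2 + 7.7*s + 18.92.
T(s) = (10*s + 48)/(s^2 + 7.7*s + 18.92)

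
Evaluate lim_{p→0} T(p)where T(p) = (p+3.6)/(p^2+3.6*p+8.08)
DC gain = T(0) = num(0)/den(0) = 3.6/8.08 = 0.4455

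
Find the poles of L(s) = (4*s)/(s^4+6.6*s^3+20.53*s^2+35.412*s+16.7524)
Set denominator = 0: s^4 + 6.6*s^3 + 20.53*s^2 + 35.412*s + 16.7524 = (s + 3.1)(s + 0.7)(s^2 + 2.8*s + 7.72) = 0 → Poles: -0.7, -1.4 + 2.4j, -1.4 - 2.4j, -3.1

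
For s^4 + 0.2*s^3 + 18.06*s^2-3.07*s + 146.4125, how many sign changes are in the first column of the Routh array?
Routh array:
s^4: [1, 18.06, 146.4125]; s^3: [0.2, -3.07]; s^2: [33.41, 146.4125]; s^1: [-3.94646]; s^0: [146.4125]
First column: [1, 0.2, 33.41, -3.94646, 146.4125]. Sign changes = 2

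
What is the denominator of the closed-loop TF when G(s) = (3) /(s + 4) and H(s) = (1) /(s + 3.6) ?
Characteristic poly = G_den * H_den + G_num * H_num = (s^2 + 7.6*s + 14.4) + (3) = s^2 + 7.6*s + 17.4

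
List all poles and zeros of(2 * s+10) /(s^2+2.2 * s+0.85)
Set denominator = 0: s^2 + 2.2*s + 0.85 = (s + 0.5)(s + 1.7) = 0 → Poles: -0.5, -1.7
Set numerator = 0: 2*s + 10 = 0 → Zeros: -5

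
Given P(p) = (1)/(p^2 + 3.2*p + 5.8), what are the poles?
Set denominator = 0: p^2 + 3.2*p + 5.8 = 0 → Poles: -1.6 + 1.8j, -1.6 - 1.8j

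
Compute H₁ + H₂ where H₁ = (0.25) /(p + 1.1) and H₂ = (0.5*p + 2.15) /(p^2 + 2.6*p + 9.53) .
Parallel: H = H₁ + H₂ = (n₁·d₂ + n₂·d₁)/(d₁·d₂).
n₁·d₂ = 0.25*p^2 + 0.65*p + 2.3825. n₂·d₁ = 0.5*p^2 + 2.7*p + 2.365. Sum = 0.75*p^2 + 3.35*p + 4.7475. d₁·d₂ = p^3 + 3.7*p^2 + 12.39*p + 10.483.
H(p) = (0.75*p^2 + 3.35*p + 4.7475)/(p^3 + 3.7*p^2 + 12.39*p + 10.483)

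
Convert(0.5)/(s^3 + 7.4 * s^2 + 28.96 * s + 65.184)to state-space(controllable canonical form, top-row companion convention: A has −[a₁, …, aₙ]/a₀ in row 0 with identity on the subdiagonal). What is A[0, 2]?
Reachable canonical form for den = s^3 + 7.4*s^2 + 28.96*s + 65.184: top row of A = -[a₁,a₂,...,aₙ]/a₀, ones on the subdiagonal, zeros elsewhere.
A = [[-7.4, -28.96, -65.184], [1, 0, 0], [0, 1, 0]].
A[0,2] = -65.184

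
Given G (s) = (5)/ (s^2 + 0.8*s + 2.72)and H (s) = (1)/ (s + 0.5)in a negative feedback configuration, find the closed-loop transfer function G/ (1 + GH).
Closed-loop T = G/(1+GH).
Numerator: G_num * H_den = 5*s + 2.5.
Denominator: G_den * H_den + G_num * H_num = (s^3 + 1.3*s^2 + 3.12*s + 1.36) + (5) = s^3 + 1.3*s^2 + 3.12*s + 6.36.
T(s) = (5*s + 2.5)/(s^3 + 1.3*s^2 + 3.12*s + 6.36)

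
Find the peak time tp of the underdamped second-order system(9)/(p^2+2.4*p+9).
Standard form: ωn²/(p²+2ζωn·p+ωn²) → ωn = 3, ζ = 0.4.
ωd = ωn·√(1-ζ²) = 3·√(1-0.4²) = 2.75.
tp = π/ωd = π/2.75 = 1.143 s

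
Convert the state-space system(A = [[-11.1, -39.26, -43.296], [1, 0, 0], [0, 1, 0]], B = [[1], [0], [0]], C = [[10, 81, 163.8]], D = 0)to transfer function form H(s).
H(s) = C(sI - A)⁻¹B + D.
Characteristic polynomial det(sI - A) = s^3 + 11.1*s^2 + 39.26*s + 43.296.
Numerator from C·adj(sI-A)·B + D·det(sI-A) = 10*s^2 + 81*s + 163.8.
H(s) = (10*s^2 + 81*s + 163.8)/(s^3 + 11.1*s^2 + 39.26*s + 43.296)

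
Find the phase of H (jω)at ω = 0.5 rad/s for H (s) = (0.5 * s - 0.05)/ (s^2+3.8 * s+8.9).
Substitute s = j*0.5: H(j0.5) = 0.000541867 + 0.0287827j.
∠H(j0.5) = atan2(Im, Re) = atan2(0.0287827, 0.000541867) = 88.92°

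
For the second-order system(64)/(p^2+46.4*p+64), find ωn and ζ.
Standard form: ωn²/(p²+2ζωn·p+ωn²).
const=64=ωn² → ωn=8, p coeff=46.4=2ζωn → ζ=2.9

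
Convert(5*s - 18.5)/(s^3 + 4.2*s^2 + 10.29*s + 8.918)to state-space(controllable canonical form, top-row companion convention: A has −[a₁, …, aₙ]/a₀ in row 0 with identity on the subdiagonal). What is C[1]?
Reachable canonical form: C = numerator coefficients (right-aligned, zero-padded to length n).
num = 5*s - 18.5, C = [[0, 5, -18.5]].
C[1] = 5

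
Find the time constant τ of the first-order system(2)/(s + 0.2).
First-order system: τ = -1/pole. Pole = -0.2. τ = -1/(-0.2) = 5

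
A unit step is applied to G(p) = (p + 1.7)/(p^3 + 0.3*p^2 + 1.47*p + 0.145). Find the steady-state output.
FVT: lim_{t→∞} y(t) = lim_{p→0} p*Y(p) where Y(p) = G(p)/p.
= lim_{p→0} G(p) = G(0) = num(0)/den(0) = 1.7/0.145 = 11.72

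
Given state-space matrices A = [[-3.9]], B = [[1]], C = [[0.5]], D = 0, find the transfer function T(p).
T(p) = C(pI - A)⁻¹B + D.
Characteristic polynomial det(pI - A) = p + 3.9.
Numerator from C·adj(pI-A)·B + D·det(pI-A) = 0.5.
T(p) = (0.5)/(p + 3.9)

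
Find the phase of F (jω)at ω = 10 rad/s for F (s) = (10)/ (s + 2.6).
Substitute s = j*10: F(j10) = 0.243537 - 0.93668j.
∠F(j10) = atan2(Im, Re) = atan2(-0.93668, 0.243537) = -75.43°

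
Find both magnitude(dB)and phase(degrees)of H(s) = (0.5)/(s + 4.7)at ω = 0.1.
Substitute s = j*0.1: H(j0.1) = 0.106335 - 0.00226244j.
|H| = 20*log₁₀(sqrt(Re²+Im²)) = -19.46 dB.
∠H = atan2(Im, Re) = -1.22°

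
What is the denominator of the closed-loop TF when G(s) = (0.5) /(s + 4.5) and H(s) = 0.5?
Characteristic poly = G_den * H_den + G_num * H_num = (s + 4.5) + (0.25) = s + 4.75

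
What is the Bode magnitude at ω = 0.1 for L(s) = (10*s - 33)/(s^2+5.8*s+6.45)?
Substitute s = j*0.1: L(j0.1) = -5.06912 + 0.611815j.
|L(j0.1)| = sqrt(Re² + Im²) = 5.106.
20*log₁₀(5.106) = 14.16 dB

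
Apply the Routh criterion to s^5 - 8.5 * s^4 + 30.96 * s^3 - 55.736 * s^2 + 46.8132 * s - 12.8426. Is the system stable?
Routh array:
s^5: [1, 30.96, 46.8132]; s^4: [-8.5, -55.736, -12.8426]; s^3: [24.4028, 45.3023]; s^2: [-39.9563, -12.8426]; s^1: [37.4588]; s^0: [-12.8426]
First column: [1, -8.5, 24.4028, -39.9563, 37.4588, -12.8426]. Sign changes = 5.
No, unstable (5 RHP root(s))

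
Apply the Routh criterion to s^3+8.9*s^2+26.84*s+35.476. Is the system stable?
Routh array:
s^3: [1, 26.84]; s^2: [8.9, 35.476]; s^1: [22.8539]; s^0: [35.476]
First column: [1, 8.9, 22.8539, 35.476]. Sign changes = 0.
Yes, stable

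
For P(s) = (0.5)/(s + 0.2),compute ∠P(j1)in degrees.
Substitute s = j*1: P(j1) = 0.0961538 - 0.480769j.
∠P(j1) = atan2(Im, Re) = atan2(-0.480769, 0.0961538) = -78.69°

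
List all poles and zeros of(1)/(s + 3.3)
Set denominator = 0: s + 3.3 = 0 → Poles: -3.3
Numerator is a nonzero constant (1) → Zeros: none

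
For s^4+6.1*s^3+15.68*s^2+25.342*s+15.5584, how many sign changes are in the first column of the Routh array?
Routh array:
s^4: [1, 15.68, 15.5584]; s^3: [6.1, 25.342]; s^2: [11.5256, 15.5584]; s^1: [17.1076]; s^0: [15.5584]
First column: [1, 6.1, 11.5256, 17.1076, 15.5584]. Sign changes = 0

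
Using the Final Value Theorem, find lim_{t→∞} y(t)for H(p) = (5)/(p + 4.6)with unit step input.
FVT: lim_{t→∞} y(t) = lim_{p→0} p*Y(p) where Y(p) = H(p)/p.
= lim_{p→0} H(p) = H(0) = num(0)/den(0) = 5/4.6 = 1.087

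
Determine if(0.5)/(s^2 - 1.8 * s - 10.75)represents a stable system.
Denominator: s^2 - 1.8*s - 10.75 = (s - 4.3)(s + 2.5). Poles: -2.5, 4.3. All Re(p)<0: No (unstable)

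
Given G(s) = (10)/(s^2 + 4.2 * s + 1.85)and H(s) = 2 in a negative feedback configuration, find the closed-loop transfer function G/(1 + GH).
Closed-loop T = G/(1+GH).
Numerator: G_num * H_den = 10.
Denominator: G_den * H_den + G_num * H_num = (s^2 + 4.2*s + 1.85) + (20) = s^2 + 4.2*s + 21.85.
T(s) = (10)/(s^2 + 4.2*s + 21.85)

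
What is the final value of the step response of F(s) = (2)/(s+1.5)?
FVT: lim_{t→∞} y(t) = lim_{s→0} s*Y(s) where Y(s) = F(s)/s.
= lim_{s→0} F(s) = F(0) = num(0)/den(0) = 2/1.5 = 1.333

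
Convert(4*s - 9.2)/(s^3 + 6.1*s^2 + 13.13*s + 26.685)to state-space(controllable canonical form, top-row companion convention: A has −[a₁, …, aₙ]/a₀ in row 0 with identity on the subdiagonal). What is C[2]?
Reachable canonical form: C = numerator coefficients (right-aligned, zero-padded to length n).
num = 4*s - 9.2, C = [[0, 4, -9.2]].
C[2] = -9.2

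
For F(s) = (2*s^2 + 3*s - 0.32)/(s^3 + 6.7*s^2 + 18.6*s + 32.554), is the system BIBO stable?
Denominator: s^3 + 6.7*s^2 + 18.6*s + 32.554 = (s + 4.1)(s^2 + 2.6*s + 7.94). Poles: -1.3 + 2.5j, -1.3 - 2.5j, -4.1. All Re(p)<0: Yes (stable)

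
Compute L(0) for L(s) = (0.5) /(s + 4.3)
DC gain = L(0) = num(0)/den(0) = 0.5/4.3 = 0.1163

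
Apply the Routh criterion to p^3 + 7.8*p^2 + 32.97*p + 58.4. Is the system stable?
Routh array:
p^3: [1, 32.97]; p^2: [7.8, 58.4]; p^1: [25.4828]; p^0: [58.4]
First column: [1, 7.8, 25.4828, 58.4]. Sign changes = 0.
Yes, stable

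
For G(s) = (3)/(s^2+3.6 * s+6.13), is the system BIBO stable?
Denominator: s^2 + 3.6*s + 6.13. Poles: -1.8 + 1.7j, -1.8 - 1.7j. All Re(p)<0: Yes (stable)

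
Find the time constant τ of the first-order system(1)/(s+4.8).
First-order system: τ = -1/pole. Pole = -4.8. τ = -1/(-4.8) = 0.2083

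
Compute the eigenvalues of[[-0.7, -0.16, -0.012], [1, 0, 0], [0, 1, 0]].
Eigenvalues solve det(λI - A) = 0.
Characteristic polynomial: λ^3 + 0.7*λ^2 + 0.16*λ + 0.012 = 0.
Factor: (λ + 0.2)(λ + 0.2)(λ + 0.3) = 0.
Roots: -0.2, -0.2, -0.3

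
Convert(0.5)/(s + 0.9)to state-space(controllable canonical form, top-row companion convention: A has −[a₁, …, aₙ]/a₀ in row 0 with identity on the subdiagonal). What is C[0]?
Reachable canonical form: C = numerator coefficients (right-aligned, zero-padded to length n).
num = 0.5, C = [[0.5]].
C[0] = 0.5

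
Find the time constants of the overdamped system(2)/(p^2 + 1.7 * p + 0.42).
Overdamped: real poles at -1.4, -0.3. τ = -1/pole → τ₁ = 0.7143, τ₂ = 3.333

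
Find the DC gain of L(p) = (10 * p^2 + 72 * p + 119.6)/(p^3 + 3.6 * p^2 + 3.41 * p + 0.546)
DC gain = L(0) = num(0)/den(0) = 119.6/0.546 = 219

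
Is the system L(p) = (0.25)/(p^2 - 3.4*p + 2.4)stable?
Denominator: p^2 - 3.4*p + 2.4 = (p - 2.4)(p - 1). Poles: 1, 2.4. All Re(p)<0: No (unstable)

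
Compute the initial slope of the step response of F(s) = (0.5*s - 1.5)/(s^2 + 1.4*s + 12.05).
IVT: y'(0⁺) = lim_{s→∞} s²·Y(s) = lim_{s→∞} s·F(s).
deg(num) = 1, deg(den) = 2, relative degree = 1, so s·F(s) → (leading num)/(leading den) = 0.5/1 = 0.5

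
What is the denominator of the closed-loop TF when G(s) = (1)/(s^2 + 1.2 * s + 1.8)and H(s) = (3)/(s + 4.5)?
Characteristic poly = G_den * H_den + G_num * H_num = (s^3 + 5.7*s^2 + 7.2*s + 8.1) + (3) = s^3 + 5.7*s^2 + 7.2*s + 11.1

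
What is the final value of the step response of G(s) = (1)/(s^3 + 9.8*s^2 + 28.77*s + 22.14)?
FVT: lim_{t→∞} y(t) = lim_{s→0} s*Y(s) where Y(s) = G(s)/s.
= lim_{s→0} G(s) = G(0) = num(0)/den(0) = 1/22.14 = 0.04517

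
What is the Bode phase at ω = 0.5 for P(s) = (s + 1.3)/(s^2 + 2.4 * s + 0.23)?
Substitute s = j*0.5: P(j0.5) = 0.3985 - 1.08998j.
∠P(j0.5) = atan2(Im, Re) = atan2(-1.08998, 0.3985) = -69.92°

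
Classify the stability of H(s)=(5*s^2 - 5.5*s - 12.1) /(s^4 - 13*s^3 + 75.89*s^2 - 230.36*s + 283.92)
Denominator: s^4 - 13*s^3 + 75.89*s^2 - 230.36*s + 283.92 = (s - 3.9)(s - 3.5)(s^2 - 5.6*s + 20.8). Poles: 2.8 + 3.6j, 2.8 - 3.6j, 3.5, 3.9. Unstable (4 pole(s) in RHP)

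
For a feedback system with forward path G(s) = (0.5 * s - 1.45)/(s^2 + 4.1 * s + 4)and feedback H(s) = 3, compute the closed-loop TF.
Closed-loop T = G/(1+GH).
Numerator: G_num * H_den = 0.5*s - 1.45.
Denominator: G_den * H_den + G_num * H_num = (s^2 + 4.1*s + 4) + (1.5*s - 4.35) = s^2 + 5.6*s - 0.35.
T(s) = (0.5*s - 1.45)/(s^2 + 5.6*s - 0.35)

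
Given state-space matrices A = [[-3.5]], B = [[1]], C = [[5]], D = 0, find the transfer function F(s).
F(s) = C(sI - A)⁻¹B + D.
Characteristic polynomial det(sI - A) = s + 3.5.
Numerator from C·adj(sI-A)·B + D·det(sI-A) = 5.
F(s) = (5)/(s + 3.5)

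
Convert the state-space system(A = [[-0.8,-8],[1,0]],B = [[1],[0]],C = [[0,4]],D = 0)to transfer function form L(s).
L(s) = C(sI - A)⁻¹B + D.
Characteristic polynomial det(sI - A) = s^2 + 0.8*s + 8.
Numerator from C·adj(sI-A)·B + D·det(sI-A) = 4.
L(s) = (4)/(s^2 + 0.8*s + 8)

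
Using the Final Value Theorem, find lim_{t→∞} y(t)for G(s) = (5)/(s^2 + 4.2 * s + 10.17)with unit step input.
FVT: lim_{t→∞} y(t) = lim_{s→0} s*Y(s) where Y(s) = G(s)/s.
= lim_{s→0} G(s) = G(0) = num(0)/den(0) = 5/10.17 = 0.4916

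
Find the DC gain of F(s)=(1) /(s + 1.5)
DC gain = F(0) = num(0)/den(0) = 1/1.5 = 0.6667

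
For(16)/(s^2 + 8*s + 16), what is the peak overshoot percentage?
Standard form: ωn²/(s²+2ζωn·s+ωn²) → ωn = 4, ζ = 1.
ζ ≥ 1, so the response is non-oscillatory: peak overshoot = 0%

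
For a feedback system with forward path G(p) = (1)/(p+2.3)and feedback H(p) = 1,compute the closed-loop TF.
Closed-loop T = G/(1+GH).
Numerator: G_num * H_den = 1.
Denominator: G_den * H_den + G_num * H_num = (p + 2.3) + (1) = p + 3.3.
T(p) = (1)/(p + 3.3)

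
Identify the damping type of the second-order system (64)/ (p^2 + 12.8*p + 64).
Standard form: ωn²/(p²+2ζωn·p+ωn²) gives ωn=8, ζ=0.8.
Underdamped (ζ = 0.8 < 1)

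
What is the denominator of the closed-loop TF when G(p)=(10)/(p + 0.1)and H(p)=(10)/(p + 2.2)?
Characteristic poly = G_den * H_den + G_num * H_num = (p^2 + 2.3*p + 0.22) + (100) = p^2 + 2.3*p + 100.22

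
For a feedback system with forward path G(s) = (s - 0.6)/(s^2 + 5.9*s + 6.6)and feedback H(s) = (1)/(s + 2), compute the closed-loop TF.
Closed-loop T = G/(1+GH).
Numerator: G_num * H_den = s^2 + 1.4*s - 1.2.
Denominator: G_den * H_den + G_num * H_num = (s^3 + 7.9*s^2 + 18.4*s + 13.2) + (s - 0.6) = s^3 + 7.9*s^2 + 19.4*s + 12.6.
T(s) = (s^2 + 1.4*s - 1.2)/(s^3 + 7.9*s^2 + 19.4*s + 12.6)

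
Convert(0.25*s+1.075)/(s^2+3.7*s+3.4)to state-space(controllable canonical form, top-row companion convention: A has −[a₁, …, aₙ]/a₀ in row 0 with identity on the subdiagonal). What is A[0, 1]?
Reachable canonical form for den = s^2 + 3.7*s + 3.4: top row of A = -[a₁,a₂,...,aₙ]/a₀, ones on the subdiagonal, zeros elsewhere.
A = [[-3.7, -3.4], [1, 0]].
A[0,1] = -3.4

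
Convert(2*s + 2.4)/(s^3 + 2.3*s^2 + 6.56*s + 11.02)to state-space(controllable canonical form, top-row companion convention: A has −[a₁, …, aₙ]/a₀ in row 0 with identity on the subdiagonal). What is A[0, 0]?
Reachable canonical form for den = s^3 + 2.3*s^2 + 6.56*s + 11.02: top row of A = -[a₁,a₂,...,aₙ]/a₀, ones on the subdiagonal, zeros elsewhere.
A = [[-2.3, -6.56, -11.02], [1, 0, 0], [0, 1, 0]].
A[0,0] = -2.3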